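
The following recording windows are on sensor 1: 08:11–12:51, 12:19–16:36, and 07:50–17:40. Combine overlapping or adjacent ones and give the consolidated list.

07:50–17:40

Sort by start: 07:50–17:40, 08:11–12:51, 12:19–16:36.
08:11–12:51 overlaps/touches 07:50–17:40 → extend to 07:50–17:40.
12:19–16:36 overlaps/touches 07:50–17:40 → extend to 07:50–17:40.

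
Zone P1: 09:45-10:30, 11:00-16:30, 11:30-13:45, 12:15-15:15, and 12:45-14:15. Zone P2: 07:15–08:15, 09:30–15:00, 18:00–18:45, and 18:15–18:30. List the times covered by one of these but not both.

Merge the first list: 09:45–10:30, 11:00–16:30.
Merge the second list: 07:15–08:15, 09:30–15:00, 18:00–18:45.
A \ B = 15:00–16:30.
B \ A = 07:15–08:15, 09:30–09:45, 10:30–11:00, 18:00–18:45.
Union of the two gives the symmetric difference.

07:15–08:15, 09:30–09:45, 10:30–11:00, 15:00–16:30, 18:00–18:45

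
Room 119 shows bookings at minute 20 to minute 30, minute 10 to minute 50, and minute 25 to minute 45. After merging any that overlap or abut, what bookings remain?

minute 10 to minute 50

Sort by start: minute 10 to minute 50, minute 20 to minute 30, minute 25 to minute 45.
minute 20 to minute 30 overlaps/touches minute 10 to minute 50 → extend to minute 10 to minute 50.
minute 25 to minute 45 overlaps/touches minute 10 to minute 50 → extend to minute 10 to minute 50.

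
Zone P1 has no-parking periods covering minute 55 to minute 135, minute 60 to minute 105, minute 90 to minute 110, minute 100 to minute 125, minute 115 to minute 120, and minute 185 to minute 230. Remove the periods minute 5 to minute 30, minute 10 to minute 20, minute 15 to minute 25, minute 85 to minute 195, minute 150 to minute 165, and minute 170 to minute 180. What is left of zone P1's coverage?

Merge the first list: minute 55 to minute 135, minute 185 to minute 230.
Merge the second list: minute 5 to minute 30, minute 85 to minute 195.
minute 55 to minute 135 minus B → minute 55 to minute 85.
minute 185 to minute 230 minus B → minute 195 to minute 230.

minute 55 to minute 85, minute 195 to minute 230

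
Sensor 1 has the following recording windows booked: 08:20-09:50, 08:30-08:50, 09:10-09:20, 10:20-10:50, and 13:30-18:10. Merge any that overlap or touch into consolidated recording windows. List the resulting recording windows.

08:30–08:50 overlaps/touches 08:20–09:50 → extend to 08:20–09:50.
09:10–09:20 overlaps/touches 08:20–09:50 → extend to 08:20–09:50.
10:20–10:50 is disjoint → start new block.
13:30–18:10 is disjoint → start new block.

08:20–09:50, 10:20–10:50, 13:30–18:10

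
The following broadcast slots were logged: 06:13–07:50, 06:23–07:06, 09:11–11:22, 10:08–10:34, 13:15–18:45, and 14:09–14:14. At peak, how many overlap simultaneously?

2

Sweep endpoints in order; track running count of active intervals.
Peak of 2 reached at 06:23.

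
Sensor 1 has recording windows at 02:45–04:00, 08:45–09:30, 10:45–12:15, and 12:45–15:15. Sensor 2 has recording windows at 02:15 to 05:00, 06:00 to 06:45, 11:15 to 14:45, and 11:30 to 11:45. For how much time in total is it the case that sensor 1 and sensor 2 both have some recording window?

4 h 15 min

B, merged: 02:15–05:00, 06:00–06:45, 11:15–14:45.
A ∩ B = 02:45–04:00, 11:15–12:15, 12:45–14:45.
Total: 1 h 15 min + 1 h + 2 h = 4 h 15 min.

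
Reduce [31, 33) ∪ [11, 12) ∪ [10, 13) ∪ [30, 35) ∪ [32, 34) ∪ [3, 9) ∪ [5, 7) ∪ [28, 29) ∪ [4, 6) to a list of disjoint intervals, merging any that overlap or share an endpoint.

[3, 9) ∪ [10, 13) ∪ [28, 29) ∪ [30, 35)

Sort by start: [3, 9), [4, 6), [5, 7), [10, 13), [11, 12), [28, 29), [30, 35), [31, 33), [32, 34).
[4, 6) overlaps/touches [3, 9) → extend to [3, 9).
[5, 7) overlaps/touches [3, 9) → extend to [3, 9).
[10, 13) is disjoint → start new block.
[11, 12) overlaps/touches [10, 13) → extend to [10, 13).
[28, 29) is disjoint → start new block.
[30, 35) is disjoint → start new block.
[31, 33) overlaps/touches [30, 35) → extend to [30, 35).
[32, 34) overlaps/touches [30, 35) → extend to [30, 35).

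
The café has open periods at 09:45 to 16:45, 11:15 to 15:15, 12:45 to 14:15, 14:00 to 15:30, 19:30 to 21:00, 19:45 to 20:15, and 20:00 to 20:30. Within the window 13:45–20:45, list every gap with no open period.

16:45-19:30

Covered (merged): 09:45-16:45, 19:30-21:00.
Uncovered inside 13:45-20:45: 16:45-19:30.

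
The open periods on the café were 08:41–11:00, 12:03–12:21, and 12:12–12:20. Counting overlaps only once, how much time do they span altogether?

2 h 37 min

Merged: 08:41–11:00, 12:03–12:21.
Lengths: 2 h 19 min + 18 min = 2 h 37 min.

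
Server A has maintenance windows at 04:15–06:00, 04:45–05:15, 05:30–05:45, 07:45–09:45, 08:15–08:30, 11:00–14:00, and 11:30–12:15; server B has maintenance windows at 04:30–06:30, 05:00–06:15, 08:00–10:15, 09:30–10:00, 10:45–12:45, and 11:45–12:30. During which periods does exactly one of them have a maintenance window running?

Merge the first list: 04:15–06:00, 07:45–09:45, 11:00–14:00.
Merge the second list: 04:30–06:30, 08:00–10:15, 10:45–12:45.
Only in the first: 04:15–04:30, 07:45–08:00, 12:45–14:00.
Only in the second: 06:00–06:30, 09:45–10:15, 10:45–11:00.
Together these are the periods covered by exactly one.

04:15–04:30, 06:00–06:30, 07:45–08:00, 09:45–10:15, 10:45–11:00, 12:45–14:00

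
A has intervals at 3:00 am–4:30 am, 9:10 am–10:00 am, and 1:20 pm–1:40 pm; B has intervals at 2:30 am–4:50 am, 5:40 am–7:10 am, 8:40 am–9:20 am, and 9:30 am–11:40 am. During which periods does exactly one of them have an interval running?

2:30 am-3:00 am, 4:30 am-4:50 am, 5:40 am-7:10 am, 8:40 am-9:10 am, 9:20 am-9:30 am, 10:00 am-11:40 am, 1:20 pm-1:40 pm

A \ B = 9:20 am-9:30 am, 1:20 pm-1:40 pm.
B \ A = 2:30 am-3:00 am, 4:30 am-4:50 am, 5:40 am-7:10 am, 8:40 am-9:10 am, 10:00 am-11:40 am.
Union of the two gives the symmetric difference.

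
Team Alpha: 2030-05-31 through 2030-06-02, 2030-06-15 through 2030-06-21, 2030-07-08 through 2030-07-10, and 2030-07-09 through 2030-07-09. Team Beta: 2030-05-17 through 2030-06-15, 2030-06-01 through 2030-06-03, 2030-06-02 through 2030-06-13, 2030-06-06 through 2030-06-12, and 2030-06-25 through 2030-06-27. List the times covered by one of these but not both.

Merge the first list: 2030-05-31 through 2030-06-02, 2030-06-15 through 2030-06-21, 2030-07-08 through 2030-07-10.
Merge the second list: 2030-05-17 through 2030-06-15, 2030-06-25 through 2030-06-27.
A \ B = 2030-06-16 through 2030-06-21, 2030-07-08 through 2030-07-10.
B \ A = 2030-05-17 through 2030-05-30, 2030-06-03 through 2030-06-14, 2030-06-25 through 2030-06-27.
Union of the two gives the symmetric difference.

2030-05-17 through 2030-05-30, 2030-06-03 through 2030-06-14, 2030-06-16 through 2030-06-21, 2030-06-25 through 2030-06-27, 2030-07-08 through 2030-07-10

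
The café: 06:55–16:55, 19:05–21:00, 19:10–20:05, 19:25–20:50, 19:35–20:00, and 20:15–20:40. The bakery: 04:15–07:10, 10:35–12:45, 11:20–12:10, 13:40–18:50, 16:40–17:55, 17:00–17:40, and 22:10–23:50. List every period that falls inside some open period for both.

06:55–07:10, 10:35–12:45, 13:40–16:55

Merge the first list: 06:55–16:55, 19:05–21:00.
Merge the second list: 04:15–07:10, 10:35–12:45, 13:40–18:50, 22:10–23:50.
06:55–16:55 ∩ B → 06:55–07:10, 10:35–12:45, 13:40–16:55.
19:05–21:00 meets no B interval.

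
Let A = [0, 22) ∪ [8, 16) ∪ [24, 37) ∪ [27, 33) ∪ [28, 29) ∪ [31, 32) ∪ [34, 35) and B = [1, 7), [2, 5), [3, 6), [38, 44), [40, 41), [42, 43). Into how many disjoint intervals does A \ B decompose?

A, merged: [0, 22), [24, 37).
B, merged: [1, 7), [38, 44).
A \ B = [0, 1), [7, 22), [24, 37).
That is 3 disjoint pieces.

3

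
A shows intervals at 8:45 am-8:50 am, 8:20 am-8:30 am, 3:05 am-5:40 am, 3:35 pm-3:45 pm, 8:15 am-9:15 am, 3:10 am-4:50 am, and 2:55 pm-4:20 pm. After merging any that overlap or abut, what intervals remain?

3:05 am–5:40 am, 8:15 am–9:15 am, 2:55 pm–4:20 pm

Sort by start: 3:05 am–5:40 am, 3:10 am–4:50 am, 8:15 am–9:15 am, 8:20 am–8:30 am, 8:45 am–8:50 am, 2:55 pm–4:20 pm, 3:35 pm–3:45 pm.
3:10 am–4:50 am overlaps/touches 3:05 am–5:40 am → extend to 3:05 am–5:40 am.
8:15 am–9:15 am is disjoint → start new block.
8:20 am–8:30 am overlaps/touches 8:15 am–9:15 am → extend to 8:15 am–9:15 am.
8:45 am–8:50 am overlaps/touches 8:15 am–9:15 am → extend to 8:15 am–9:15 am.
2:55 pm–4:20 pm is disjoint → start new block.
3:35 pm–3:45 pm overlaps/touches 2:55 pm–4:20 pm → extend to 2:55 pm–4:20 pm.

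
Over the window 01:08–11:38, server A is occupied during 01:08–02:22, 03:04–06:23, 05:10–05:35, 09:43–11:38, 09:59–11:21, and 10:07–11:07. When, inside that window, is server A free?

The merged coverage is 01:08–02:22, 03:04–06:23, 09:43–11:38.
Uncovered inside 01:08–11:38: 02:22–03:04, 06:23–09:43.

02:22–03:04, 06:23–09:43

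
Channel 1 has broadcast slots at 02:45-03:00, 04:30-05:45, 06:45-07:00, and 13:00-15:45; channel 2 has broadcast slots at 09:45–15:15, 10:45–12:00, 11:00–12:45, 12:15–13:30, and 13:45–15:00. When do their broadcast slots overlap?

B, merged: 09:45–15:15.
02:45–03:00 falls entirely outside B.
04:30–05:45 falls entirely outside B.
06:45–07:00 falls entirely outside B.
13:00–15:45 overlaps B on 13:00–15:15.

13:00–15:15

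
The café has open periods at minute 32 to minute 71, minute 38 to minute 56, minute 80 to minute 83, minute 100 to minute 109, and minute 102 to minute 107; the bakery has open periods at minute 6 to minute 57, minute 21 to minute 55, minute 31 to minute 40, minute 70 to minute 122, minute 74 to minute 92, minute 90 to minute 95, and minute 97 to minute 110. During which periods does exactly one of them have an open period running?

A, merged: minute 32 to minute 71, minute 80 to minute 83, minute 100 to minute 109.
B, merged: minute 6 to minute 57, minute 70 to minute 122.
Only in the first: minute 57 to minute 70.
Only in the second: minute 6 to minute 32, minute 71 to minute 80, minute 83 to minute 100, minute 109 to minute 122.
Together these are the periods covered by exactly one.

minute 6 to minute 32, minute 57 to minute 70, minute 71 to minute 80, minute 83 to minute 100, minute 109 to minute 122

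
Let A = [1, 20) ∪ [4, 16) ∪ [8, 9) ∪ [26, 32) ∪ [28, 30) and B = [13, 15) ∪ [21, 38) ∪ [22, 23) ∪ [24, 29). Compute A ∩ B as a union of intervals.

First set merges to [1, 20), [26, 32).
Second set merges to [13, 15), [21, 38).
[1, 20) ∩ B → [13, 15).
[26, 32) ∩ B → [26, 32).

[13, 15) ∪ [26, 32)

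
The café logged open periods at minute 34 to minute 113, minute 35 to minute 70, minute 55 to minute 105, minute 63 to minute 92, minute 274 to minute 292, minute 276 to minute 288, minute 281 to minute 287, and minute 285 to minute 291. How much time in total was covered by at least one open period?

Merged: minute 34 to minute 113, minute 274 to minute 292.
Lengths: 79 minutes + 18 minutes = 97 minutes.

97 minutes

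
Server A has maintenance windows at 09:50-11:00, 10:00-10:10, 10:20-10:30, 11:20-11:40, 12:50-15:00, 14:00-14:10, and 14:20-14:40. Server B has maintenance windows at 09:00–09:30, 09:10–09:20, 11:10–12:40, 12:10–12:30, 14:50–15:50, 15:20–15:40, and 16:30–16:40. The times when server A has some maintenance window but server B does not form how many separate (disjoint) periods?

Merge the first list: 09:50-11:00, 11:20-11:40, 12:50-15:00.
Merge the second list: 09:00-09:30, 11:10-12:40, 14:50-15:50, 16:30-16:40.
A \ B = 09:50-11:00, 12:50-14:50.
That is 2 disjoint pieces.

2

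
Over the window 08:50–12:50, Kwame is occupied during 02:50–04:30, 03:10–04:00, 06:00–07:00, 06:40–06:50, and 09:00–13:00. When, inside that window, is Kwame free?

08:50–09:00

After merging, the occupied span is 02:50–04:30, 06:00–07:00, 09:00–13:00.
Uncovered inside 08:50–12:50: 08:50–09:00.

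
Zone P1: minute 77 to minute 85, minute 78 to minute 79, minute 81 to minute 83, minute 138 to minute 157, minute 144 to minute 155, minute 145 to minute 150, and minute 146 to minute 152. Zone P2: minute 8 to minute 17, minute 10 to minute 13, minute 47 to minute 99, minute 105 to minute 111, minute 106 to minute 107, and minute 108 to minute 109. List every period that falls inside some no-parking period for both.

A, merged: minute 77 to minute 85, minute 138 to minute 157.
B, merged: minute 8 to minute 17, minute 47 to minute 99, minute 105 to minute 111.
minute 77 to minute 85 meets the second set on minute 77 to minute 85.
minute 138 to minute 157: no overlap with the second set.

minute 77 to minute 85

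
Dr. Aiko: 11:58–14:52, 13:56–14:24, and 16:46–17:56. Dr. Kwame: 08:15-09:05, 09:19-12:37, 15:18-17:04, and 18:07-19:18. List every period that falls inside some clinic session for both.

A, merged: 11:58–14:52, 16:46–17:56.
11:58–14:52 ∩ B → 11:58–12:37.
16:46–17:56 ∩ B → 16:46–17:04.

11:58–12:37, 16:46–17:04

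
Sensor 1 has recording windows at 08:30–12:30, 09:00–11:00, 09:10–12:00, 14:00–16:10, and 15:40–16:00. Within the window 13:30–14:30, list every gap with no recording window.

After merging, the occupied span is 08:30-12:30, 14:00-16:10.
Complement within 13:30-14:30: 13:30-14:00.

13:30-14:00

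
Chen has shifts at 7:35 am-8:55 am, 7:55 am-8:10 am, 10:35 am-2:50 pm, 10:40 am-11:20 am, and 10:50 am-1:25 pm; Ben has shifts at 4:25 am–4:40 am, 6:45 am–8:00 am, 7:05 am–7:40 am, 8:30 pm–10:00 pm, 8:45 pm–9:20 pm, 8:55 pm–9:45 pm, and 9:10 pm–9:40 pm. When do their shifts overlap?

7:35 am-8:00 am

Merge the first list: 7:35 am-8:55 am, 10:35 am-2:50 pm.
Merge the second list: 4:25 am-4:40 am, 6:45 am-8:00 am, 8:30 pm-10:00 pm.
7:35 am-8:55 am ∩ B → 7:35 am-8:00 am.
10:35 am-2:50 pm meets no B interval.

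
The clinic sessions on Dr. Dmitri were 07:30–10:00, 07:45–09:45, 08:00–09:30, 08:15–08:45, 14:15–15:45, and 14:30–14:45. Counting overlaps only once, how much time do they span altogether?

Merged: 07:30-10:00, 14:15-15:45.
Lengths: 2 h 30 min + 1 h 30 min = 4 h.

4 h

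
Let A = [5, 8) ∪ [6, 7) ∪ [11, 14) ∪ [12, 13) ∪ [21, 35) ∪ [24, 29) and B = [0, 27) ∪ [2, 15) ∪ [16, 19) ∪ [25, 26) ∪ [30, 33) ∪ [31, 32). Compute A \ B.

Merge the first list: [5, 8), [11, 14), [21, 35).
Merge the second list: [0, 27), [30, 33).
[5, 8): fully covered by B → removed.
[11, 14): fully covered by B → removed.
[21, 35) minus B → [27, 30), [33, 35).

[27, 30) ∪ [33, 35)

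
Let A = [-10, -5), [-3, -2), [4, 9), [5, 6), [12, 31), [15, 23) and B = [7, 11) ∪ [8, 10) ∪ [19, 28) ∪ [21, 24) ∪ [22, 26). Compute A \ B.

A, merged: [-10, -5), [-3, -2), [4, 9), [12, 31).
B, merged: [7, 11), [19, 28).
[-10, -5): nothing removed.
[-3, -2): nothing removed.
[4, 9) \ B = [4, 7).
[12, 31) \ B = [12, 19), [28, 31).

[-10, -5) ∪ [-3, -2) ∪ [4, 7) ∪ [12, 19) ∪ [28, 31)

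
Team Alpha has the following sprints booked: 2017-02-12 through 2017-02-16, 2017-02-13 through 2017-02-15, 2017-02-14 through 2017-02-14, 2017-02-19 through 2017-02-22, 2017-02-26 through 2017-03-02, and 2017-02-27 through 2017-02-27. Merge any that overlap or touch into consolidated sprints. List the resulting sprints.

2017-02-12 through 2017-02-16, 2017-02-19 through 2017-02-22, 2017-02-26 through 2017-03-02

2017-02-13 through 2017-02-15 overlaps/touches 2017-02-12 through 2017-02-16 → extend to 2017-02-12 through 2017-02-16.
2017-02-14 through 2017-02-14 overlaps/touches 2017-02-12 through 2017-02-16 → extend to 2017-02-12 through 2017-02-16.
2017-02-19 through 2017-02-22 is disjoint → start new block.
2017-02-26 through 2017-03-02 is disjoint → start new block.
2017-02-27 through 2017-02-27 overlaps/touches 2017-02-26 through 2017-03-02 → extend to 2017-02-26 through 2017-03-02.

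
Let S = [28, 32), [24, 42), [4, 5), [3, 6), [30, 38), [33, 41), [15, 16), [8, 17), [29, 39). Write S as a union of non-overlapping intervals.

[3, 6) ∪ [8, 17) ∪ [24, 42)

Sort by start: [3, 6), [4, 5), [8, 17), [15, 16), [24, 42), [28, 32), [29, 39), [30, 38), [33, 41).
[4, 5) overlaps/touches [3, 6) → extend to [3, 6).
[8, 17) is disjoint → start new block.
[15, 16) overlaps/touches [8, 17) → extend to [8, 17).
[24, 42) is disjoint → start new block.
[28, 32) overlaps/touches [24, 42) → extend to [24, 42).
[29, 39) overlaps/touches [24, 42) → extend to [24, 42).
[30, 38) overlaps/touches [24, 42) → extend to [24, 42).
[33, 41) overlaps/touches [24, 42) → extend to [24, 42).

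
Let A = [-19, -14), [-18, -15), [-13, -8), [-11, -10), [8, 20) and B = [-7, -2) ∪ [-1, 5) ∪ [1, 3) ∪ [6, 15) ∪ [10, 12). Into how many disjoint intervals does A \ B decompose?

3

A, merged: [-19, -14), [-13, -8), [8, 20).
B, merged: [-7, -2), [-1, 5), [6, 15).
A \ B = [-19, -14), [-13, -8), [15, 20).
That is 3 disjoint pieces.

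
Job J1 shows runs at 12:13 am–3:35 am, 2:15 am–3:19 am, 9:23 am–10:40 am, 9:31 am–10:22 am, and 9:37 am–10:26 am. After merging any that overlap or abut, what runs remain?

12:13 am–3:35 am, 9:23 am–10:40 am

2:15 am–3:19 am overlaps/touches 12:13 am–3:35 am → extend to 12:13 am–3:35 am.
9:23 am–10:40 am is disjoint → start new block.
9:31 am–10:22 am overlaps/touches 9:23 am–10:40 am → extend to 9:23 am–10:40 am.
9:37 am–10:26 am overlaps/touches 9:23 am–10:40 am → extend to 9:23 am–10:40 am.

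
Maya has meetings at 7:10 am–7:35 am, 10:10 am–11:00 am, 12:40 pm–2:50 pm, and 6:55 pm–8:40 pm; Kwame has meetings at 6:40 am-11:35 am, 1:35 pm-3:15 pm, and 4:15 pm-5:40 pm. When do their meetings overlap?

7:10 am–7:35 am, 10:10 am–11:00 am, 1:35 pm–2:50 pm

7:10 am–7:35 am ∩ B → 7:10 am–7:35 am.
10:10 am–11:00 am ∩ B → 10:10 am–11:00 am.
12:40 pm–2:50 pm ∩ B → 1:35 pm–2:50 pm.
6:55 pm–8:40 pm meets no B interval.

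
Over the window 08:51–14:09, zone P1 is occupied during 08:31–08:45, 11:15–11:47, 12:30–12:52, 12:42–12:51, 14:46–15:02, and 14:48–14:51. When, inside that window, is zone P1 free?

The merged coverage is 08:31-08:45, 11:15-11:47, 12:30-12:52, 14:46-15:02.
Uncovered inside 08:51-14:09: 08:51-11:15, 11:47-12:30, 12:52-14:09.

08:51-11:15, 11:47-12:30, 12:52-14:09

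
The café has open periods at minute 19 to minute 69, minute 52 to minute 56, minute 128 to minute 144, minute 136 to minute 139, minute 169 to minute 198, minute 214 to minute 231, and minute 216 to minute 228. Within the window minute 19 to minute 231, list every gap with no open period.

Covered (merged): minute 19 to minute 69, minute 128 to minute 144, minute 169 to minute 198, minute 214 to minute 231.
Complement within minute 19 to minute 231: minute 69 to minute 128, minute 144 to minute 169, minute 198 to minute 214.

minute 69 to minute 128, minute 144 to minute 169, minute 198 to minute 214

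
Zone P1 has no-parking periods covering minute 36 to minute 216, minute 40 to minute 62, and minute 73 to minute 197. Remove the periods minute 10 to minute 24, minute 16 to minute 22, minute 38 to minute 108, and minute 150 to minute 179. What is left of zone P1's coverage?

Merge the first list: minute 36 to minute 216.
Merge the second list: minute 10 to minute 24, minute 38 to minute 108, minute 150 to minute 179.
minute 36 to minute 216 minus B → minute 36 to minute 38, minute 108 to minute 150, minute 179 to minute 216.

minute 36 to minute 38, minute 108 to minute 150, minute 179 to minute 216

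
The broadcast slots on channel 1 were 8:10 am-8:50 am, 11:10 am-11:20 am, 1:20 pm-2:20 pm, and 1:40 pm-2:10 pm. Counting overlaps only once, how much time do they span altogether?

1 h 50 min

Merged: 8:10 am–8:50 am, 11:10 am–11:20 am, 1:20 pm–2:20 pm.
Lengths: 40 min + 10 min + 1 h = 1 h 50 min.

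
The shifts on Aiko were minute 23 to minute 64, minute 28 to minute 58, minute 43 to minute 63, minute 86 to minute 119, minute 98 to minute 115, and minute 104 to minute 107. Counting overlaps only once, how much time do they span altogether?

74 minutes

Merged: minute 23 to minute 64, minute 86 to minute 119.
Lengths: 41 minutes + 33 minutes = 74 minutes.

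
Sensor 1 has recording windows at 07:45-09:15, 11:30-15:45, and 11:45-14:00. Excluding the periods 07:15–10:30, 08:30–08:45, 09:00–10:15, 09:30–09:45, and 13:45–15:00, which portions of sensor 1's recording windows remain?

A, merged: 07:45–09:15, 11:30–15:45.
B, merged: 07:15–10:30, 13:45–15:00.
07:45–09:15 lies entirely inside B → drops out.
11:30–15:45 with B removed leaves 11:30–13:45, 15:00–15:45.

11:30–13:45, 15:00–15:45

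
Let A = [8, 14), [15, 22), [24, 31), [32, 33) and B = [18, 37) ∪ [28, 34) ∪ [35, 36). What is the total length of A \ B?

Merge the second list: [18, 37).
A \ B = [8, 14), [15, 18).
Total: 6 + 3 = 9.

9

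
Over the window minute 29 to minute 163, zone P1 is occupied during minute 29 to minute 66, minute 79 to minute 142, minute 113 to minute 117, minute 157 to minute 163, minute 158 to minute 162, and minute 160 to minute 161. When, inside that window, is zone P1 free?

After merging, the occupied span is minute 29 to minute 66, minute 79 to minute 142, minute 157 to minute 163.
Gaps within minute 29 to minute 163: minute 66 to minute 79, minute 142 to minute 157.

minute 66 to minute 79, minute 142 to minute 157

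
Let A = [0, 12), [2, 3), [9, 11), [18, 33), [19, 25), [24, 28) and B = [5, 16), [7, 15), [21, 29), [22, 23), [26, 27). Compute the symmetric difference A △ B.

[0, 5) ∪ [12, 16) ∪ [18, 21) ∪ [29, 33)

First set merges to [0, 12), [18, 33).
Second set merges to [5, 16), [21, 29).
Only in the first: [0, 5), [18, 21), [29, 33).
Only in the second: [12, 16).
Together these are the periods covered by exactly one.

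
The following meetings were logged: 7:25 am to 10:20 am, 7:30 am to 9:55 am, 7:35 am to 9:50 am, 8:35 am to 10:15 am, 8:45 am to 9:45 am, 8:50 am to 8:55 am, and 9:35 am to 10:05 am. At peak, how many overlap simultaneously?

Sweep endpoints in order; track running count of active intervals.
Peak of 6 reached at 8:50 am.

6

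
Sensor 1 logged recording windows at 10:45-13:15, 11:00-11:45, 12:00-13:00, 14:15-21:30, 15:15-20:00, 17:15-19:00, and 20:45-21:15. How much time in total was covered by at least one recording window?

Merged: 10:45–13:15, 14:15–21:30.
Lengths: 2 h 30 min + 7 h 15 min = 9 h 45 min.

9 h 45 min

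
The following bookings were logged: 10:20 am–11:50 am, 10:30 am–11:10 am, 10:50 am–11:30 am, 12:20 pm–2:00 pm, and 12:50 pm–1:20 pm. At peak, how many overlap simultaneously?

At 10:50 am, 3 of the intervals are simultaneously active.
No point has more.

3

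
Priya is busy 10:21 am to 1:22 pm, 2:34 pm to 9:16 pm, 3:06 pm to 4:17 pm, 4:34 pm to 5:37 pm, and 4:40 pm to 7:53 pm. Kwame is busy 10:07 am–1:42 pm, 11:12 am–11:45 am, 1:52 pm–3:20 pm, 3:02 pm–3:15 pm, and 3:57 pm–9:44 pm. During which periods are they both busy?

A, merged: 10:21 am–1:22 pm, 2:34 pm–9:16 pm.
B, merged: 10:07 am–1:42 pm, 1:52 pm–3:20 pm, 3:57 pm–9:44 pm.
10:21 am–1:22 pm meets the second set on 10:21 am–1:22 pm.
2:34 pm–9:16 pm meets the second set on 2:34 pm–3:20 pm, 3:57 pm–9:16 pm.

10:21 am–1:22 pm, 2:34 pm–3:20 pm, 3:57 pm–9:16 pm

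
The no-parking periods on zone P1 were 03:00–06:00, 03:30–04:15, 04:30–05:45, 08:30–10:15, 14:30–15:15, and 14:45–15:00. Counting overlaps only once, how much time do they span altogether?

Merged: 03:00–06:00, 08:30–10:15, 14:30–15:15.
Lengths: 3 h + 1 h 45 min + 45 min = 5 h 30 min.

5 h 30 min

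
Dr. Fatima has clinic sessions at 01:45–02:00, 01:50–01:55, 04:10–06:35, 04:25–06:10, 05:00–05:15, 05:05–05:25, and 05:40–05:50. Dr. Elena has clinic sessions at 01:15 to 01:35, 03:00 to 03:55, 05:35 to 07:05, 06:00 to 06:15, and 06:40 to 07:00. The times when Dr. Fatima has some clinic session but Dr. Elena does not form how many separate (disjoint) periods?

First set merges to 01:45–02:00, 04:10–06:35.
Second set merges to 01:15–01:35, 03:00–03:55, 05:35–07:05.
A \ B = 01:45–02:00, 04:10–05:35.
That is 2 disjoint pieces.

2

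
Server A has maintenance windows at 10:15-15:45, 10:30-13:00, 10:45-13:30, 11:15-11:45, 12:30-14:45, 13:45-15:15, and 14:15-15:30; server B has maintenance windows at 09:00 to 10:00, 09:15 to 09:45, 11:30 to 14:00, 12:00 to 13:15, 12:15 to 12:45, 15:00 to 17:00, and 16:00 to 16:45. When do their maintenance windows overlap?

11:30–14:00, 15:00–15:45

Merge the first list: 10:15–15:45.
Merge the second list: 09:00–10:00, 11:30–14:00, 15:00–17:00.
10:15–15:45 overlaps B on 11:30–14:00, 15:00–15:45.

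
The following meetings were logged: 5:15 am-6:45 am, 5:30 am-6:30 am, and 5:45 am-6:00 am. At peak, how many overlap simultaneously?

Sweep endpoints in order; track running count of active intervals.
Peak of 3 reached at 5:45 am.

3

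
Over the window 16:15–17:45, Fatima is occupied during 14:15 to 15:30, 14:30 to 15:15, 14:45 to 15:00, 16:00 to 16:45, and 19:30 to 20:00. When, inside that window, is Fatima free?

16:45–17:45

The merged coverage is 14:15–15:30, 16:00–16:45, 19:30–20:00.
Complement within 16:15–17:45: 16:45–17:45.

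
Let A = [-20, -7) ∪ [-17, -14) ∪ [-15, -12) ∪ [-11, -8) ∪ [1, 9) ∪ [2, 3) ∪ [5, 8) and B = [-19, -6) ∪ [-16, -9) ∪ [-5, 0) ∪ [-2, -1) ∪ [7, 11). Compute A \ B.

First set merges to [-20, -7), [1, 9).
Second set merges to [-19, -6), [-5, 0), [7, 11).
[-20, -7) \ B = [-20, -19).
[1, 9) \ B = [1, 7).

[-20, -19) ∪ [1, 7)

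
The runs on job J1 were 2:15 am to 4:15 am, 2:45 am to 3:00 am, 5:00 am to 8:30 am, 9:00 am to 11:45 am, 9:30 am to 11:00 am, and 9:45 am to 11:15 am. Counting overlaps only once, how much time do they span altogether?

8 h 15 min

Merged: 2:15 am–4:15 am, 5:00 am–8:30 am, 9:00 am–11:45 am.
Lengths: 2 h + 3 h 30 min + 2 h 45 min = 8 h 15 min.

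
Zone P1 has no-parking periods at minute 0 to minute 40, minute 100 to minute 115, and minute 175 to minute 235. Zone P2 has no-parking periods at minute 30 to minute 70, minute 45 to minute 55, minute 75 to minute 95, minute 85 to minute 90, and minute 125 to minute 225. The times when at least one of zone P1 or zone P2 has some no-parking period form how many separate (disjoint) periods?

B, merged: minute 30 to minute 70, minute 75 to minute 95, minute 125 to minute 225.
A ∪ B = minute 0 to minute 70, minute 75 to minute 95, minute 100 to minute 115, minute 125 to minute 235.
That is 4 disjoint pieces.

4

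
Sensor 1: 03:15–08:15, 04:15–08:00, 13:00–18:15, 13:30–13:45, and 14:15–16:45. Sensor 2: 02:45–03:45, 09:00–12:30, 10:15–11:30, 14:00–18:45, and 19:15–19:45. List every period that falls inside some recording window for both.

03:15–03:45, 14:00–18:15

First set merges to 03:15–08:15, 13:00–18:15.
Second set merges to 02:45–03:45, 09:00–12:30, 14:00–18:45, 19:15–19:45.
03:15–08:15 overlaps B on 03:15–03:45.
13:00–18:15 overlaps B on 14:00–18:15.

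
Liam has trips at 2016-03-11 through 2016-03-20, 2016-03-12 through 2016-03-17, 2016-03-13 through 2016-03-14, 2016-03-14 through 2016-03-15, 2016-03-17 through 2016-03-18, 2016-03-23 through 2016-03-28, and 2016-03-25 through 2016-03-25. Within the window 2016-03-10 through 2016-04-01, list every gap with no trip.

Covered (merged): 2016-03-11 through 2016-03-20, 2016-03-23 through 2016-03-28.
Uncovered inside 2016-03-10 through 2016-04-01: 2016-03-10 through 2016-03-10, 2016-03-21 through 2016-03-22, 2016-03-29 through 2016-04-01.

2016-03-10 through 2016-03-10, 2016-03-21 through 2016-03-22, 2016-03-29 through 2016-04-01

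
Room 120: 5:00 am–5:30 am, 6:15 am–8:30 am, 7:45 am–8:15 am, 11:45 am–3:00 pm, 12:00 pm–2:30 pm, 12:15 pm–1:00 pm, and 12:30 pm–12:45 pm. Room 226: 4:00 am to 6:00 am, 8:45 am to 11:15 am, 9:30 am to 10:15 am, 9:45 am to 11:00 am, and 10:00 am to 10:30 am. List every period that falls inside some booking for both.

5:00 am–5:30 am

Merge the first list: 5:00 am–5:30 am, 6:15 am–8:30 am, 11:45 am–3:00 pm.
Merge the second list: 4:00 am–6:00 am, 8:45 am–11:15 am.
5:00 am–5:30 am ∩ B → 5:00 am–5:30 am.
6:15 am–8:30 am meets no B interval.
11:45 am–3:00 pm meets no B interval.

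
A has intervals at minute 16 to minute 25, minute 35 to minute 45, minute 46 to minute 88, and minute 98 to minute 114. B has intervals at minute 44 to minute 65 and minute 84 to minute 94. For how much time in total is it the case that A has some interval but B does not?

A \ B = minute 16 to minute 25, minute 35 to minute 44, minute 65 to minute 84, minute 98 to minute 114.
Total: 9 minutes + 9 minutes + 19 minutes + 16 minutes = 53 minutes.

53 minutes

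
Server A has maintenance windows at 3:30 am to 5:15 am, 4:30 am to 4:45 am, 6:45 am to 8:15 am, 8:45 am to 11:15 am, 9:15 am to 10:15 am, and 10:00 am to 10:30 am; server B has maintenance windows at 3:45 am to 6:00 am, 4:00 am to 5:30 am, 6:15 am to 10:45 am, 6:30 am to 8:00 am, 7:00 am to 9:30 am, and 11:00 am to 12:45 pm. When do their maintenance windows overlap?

First set merges to 3:30 am–5:15 am, 6:45 am–8:15 am, 8:45 am–11:15 am.
Second set merges to 3:45 am–6:00 am, 6:15 am–10:45 am, 11:00 am–12:45 pm.
3:30 am–5:15 am overlaps B on 3:45 am–5:15 am.
6:45 am–8:15 am overlaps B on 6:45 am–8:15 am.
8:45 am–11:15 am overlaps B on 8:45 am–10:45 am, 11:00 am–11:15 am.

3:45 am–5:15 am, 6:45 am–8:15 am, 8:45 am–10:45 am, 11:00 am–11:15 am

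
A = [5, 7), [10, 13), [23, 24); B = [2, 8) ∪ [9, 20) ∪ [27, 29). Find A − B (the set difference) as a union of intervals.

[23, 24)

[5, 7) lies entirely inside B → drops out.
[10, 13) lies entirely inside B → drops out.
[23, 24) is untouched.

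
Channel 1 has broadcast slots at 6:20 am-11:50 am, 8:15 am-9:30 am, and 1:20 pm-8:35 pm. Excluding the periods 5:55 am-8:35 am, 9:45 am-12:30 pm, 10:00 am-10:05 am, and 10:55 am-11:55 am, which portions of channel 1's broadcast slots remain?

First set merges to 6:20 am–11:50 am, 1:20 pm–8:35 pm.
Second set merges to 5:55 am–8:35 am, 9:45 am–12:30 pm.
6:20 am–11:50 am with B removed leaves 8:35 am–9:45 am.
1:20 pm–8:35 pm is untouched.

8:35 am–9:45 am, 1:20 pm–8:35 pm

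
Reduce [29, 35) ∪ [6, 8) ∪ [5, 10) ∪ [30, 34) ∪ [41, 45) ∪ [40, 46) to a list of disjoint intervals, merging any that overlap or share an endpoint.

Sort by start: [5, 10), [6, 8), [29, 35), [30, 34), [40, 46), [41, 45).
[6, 8) overlaps/touches [5, 10) → extend to [5, 10).
[29, 35) is disjoint → start new block.
[30, 34) overlaps/touches [29, 35) → extend to [29, 35).
[40, 46) is disjoint → start new block.
[41, 45) overlaps/touches [40, 46) → extend to [40, 46).

[5, 10) ∪ [29, 35) ∪ [40, 46)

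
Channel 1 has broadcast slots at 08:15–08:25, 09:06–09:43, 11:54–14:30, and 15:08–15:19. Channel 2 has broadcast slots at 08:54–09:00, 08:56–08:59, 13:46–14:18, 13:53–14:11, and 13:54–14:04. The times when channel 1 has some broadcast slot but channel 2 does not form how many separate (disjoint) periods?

Second set merges to 08:54-09:00, 13:46-14:18.
A \ B = 08:15-08:25, 09:06-09:43, 11:54-13:46, 14:18-14:30, 15:08-15:19.
That is 5 disjoint pieces.

5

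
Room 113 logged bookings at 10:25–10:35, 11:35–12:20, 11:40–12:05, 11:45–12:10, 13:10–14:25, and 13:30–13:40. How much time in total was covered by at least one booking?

Merged: 10:25–10:35, 11:35–12:20, 13:10–14:25.
Lengths: 10 min + 45 min + 1 h 15 min = 2 h 10 min.

2 h 10 min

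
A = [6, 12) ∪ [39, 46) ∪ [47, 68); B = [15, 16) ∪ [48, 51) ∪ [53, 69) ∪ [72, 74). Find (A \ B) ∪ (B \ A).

[6, 12) ∪ [15, 16) ∪ [39, 46) ∪ [47, 48) ∪ [51, 53) ∪ [68, 69) ∪ [72, 74)

A \ B = [6, 12), [39, 46), [47, 48), [51, 53).
B \ A = [15, 16), [68, 69), [72, 74).
Union of the two gives the symmetric difference.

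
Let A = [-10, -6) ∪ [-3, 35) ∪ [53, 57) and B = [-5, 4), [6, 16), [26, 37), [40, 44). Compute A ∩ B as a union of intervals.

[-3, 4) ∪ [6, 16) ∪ [26, 35)

[-10, -6) meets no B interval.
[-3, 35) ∩ B → [-3, 4), [6, 16), [26, 35).
[53, 57) meets no B interval.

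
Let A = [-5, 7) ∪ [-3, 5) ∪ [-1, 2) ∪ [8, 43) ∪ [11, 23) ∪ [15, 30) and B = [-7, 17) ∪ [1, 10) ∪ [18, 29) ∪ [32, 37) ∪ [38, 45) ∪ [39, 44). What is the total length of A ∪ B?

52

First set merges to [-5, 7), [8, 43).
Second set merges to [-7, 17), [18, 29), [32, 37), [38, 45).
A ∪ B = [-7, 45).
Total: 52.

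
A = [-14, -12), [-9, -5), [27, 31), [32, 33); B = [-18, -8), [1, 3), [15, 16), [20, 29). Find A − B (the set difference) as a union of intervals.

[-14, -12): fully covered by B → removed.
[-9, -5) minus B → [-8, -5).
[27, 31) minus B → [29, 31).
[32, 33): no B overlap → unchanged.

[-8, -5) ∪ [29, 31) ∪ [32, 33)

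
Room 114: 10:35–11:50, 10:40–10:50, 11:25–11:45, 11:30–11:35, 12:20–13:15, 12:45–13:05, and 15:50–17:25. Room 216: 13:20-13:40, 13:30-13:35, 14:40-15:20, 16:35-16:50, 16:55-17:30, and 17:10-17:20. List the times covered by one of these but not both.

Merge the first list: 10:35-11:50, 12:20-13:15, 15:50-17:25.
Merge the second list: 13:20-13:40, 14:40-15:20, 16:35-16:50, 16:55-17:30.
Only in the first: 10:35-11:50, 12:20-13:15, 15:50-16:35, 16:50-16:55.
Only in the second: 13:20-13:40, 14:40-15:20, 17:25-17:30.
Together these are the periods covered by exactly one.

10:35-11:50, 12:20-13:15, 13:20-13:40, 14:40-15:20, 15:50-16:35, 16:50-16:55, 17:25-17:30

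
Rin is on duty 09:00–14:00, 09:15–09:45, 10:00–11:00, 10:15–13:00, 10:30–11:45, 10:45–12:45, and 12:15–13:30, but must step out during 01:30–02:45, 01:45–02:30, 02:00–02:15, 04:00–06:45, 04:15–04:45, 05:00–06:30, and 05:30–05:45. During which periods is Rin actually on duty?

09:00–14:00

A, merged: 09:00–14:00.
B, merged: 01:30–02:45, 04:00–06:45.
09:00–14:00: no B overlap → unchanged.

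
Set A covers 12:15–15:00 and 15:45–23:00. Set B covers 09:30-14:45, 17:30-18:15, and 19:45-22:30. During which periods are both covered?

12:15-15:00 overlaps B on 12:15-14:45.
15:45-23:00 overlaps B on 17:30-18:15, 19:45-22:30.

12:15-14:45, 17:30-18:15, 19:45-22:30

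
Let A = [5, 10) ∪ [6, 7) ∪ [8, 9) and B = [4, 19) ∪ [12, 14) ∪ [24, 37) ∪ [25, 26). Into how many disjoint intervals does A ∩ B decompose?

Merge the first list: [5, 10).
Merge the second list: [4, 19), [24, 37).
A ∩ B = [5, 10).
That is 1 disjoint piece.

1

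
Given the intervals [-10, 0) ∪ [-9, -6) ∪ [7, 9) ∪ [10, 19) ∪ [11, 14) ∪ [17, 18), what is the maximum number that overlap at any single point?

Walk the sorted start/end points keeping a running depth.
The depth first hits 2 at -9.

2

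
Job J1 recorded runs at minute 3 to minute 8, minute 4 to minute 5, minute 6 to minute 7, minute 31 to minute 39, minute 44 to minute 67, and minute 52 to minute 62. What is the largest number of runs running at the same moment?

2

Walk the sorted start/end points keeping a running depth.
The depth first hits 2 at minute 4.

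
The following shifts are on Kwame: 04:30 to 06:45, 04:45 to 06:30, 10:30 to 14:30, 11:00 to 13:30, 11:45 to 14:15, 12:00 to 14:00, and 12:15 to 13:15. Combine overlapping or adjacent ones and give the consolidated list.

04:30–06:45, 10:30–14:30

04:45–06:30 overlaps/touches 04:30–06:45 → extend to 04:30–06:45.
10:30–14:30 is disjoint → start new block.
11:00–13:30 overlaps/touches 10:30–14:30 → extend to 10:30–14:30.
11:45–14:15 overlaps/touches 10:30–14:30 → extend to 10:30–14:30.
12:00–14:00 overlaps/touches 10:30–14:30 → extend to 10:30–14:30.
12:15–13:15 overlaps/touches 10:30–14:30 → extend to 10:30–14:30.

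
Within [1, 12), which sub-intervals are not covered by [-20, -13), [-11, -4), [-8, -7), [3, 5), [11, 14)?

After merging, the occupied span is [-20, -13), [-11, -4), [3, 5), [11, 14).
Complement within [1, 12): [1, 3), [5, 11).

[1, 3) ∪ [5, 11)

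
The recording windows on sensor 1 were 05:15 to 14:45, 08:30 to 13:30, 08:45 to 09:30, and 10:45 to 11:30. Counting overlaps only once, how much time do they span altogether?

Merged: 05:15-14:45.
Length: 9 h 30 min.

9 h 30 min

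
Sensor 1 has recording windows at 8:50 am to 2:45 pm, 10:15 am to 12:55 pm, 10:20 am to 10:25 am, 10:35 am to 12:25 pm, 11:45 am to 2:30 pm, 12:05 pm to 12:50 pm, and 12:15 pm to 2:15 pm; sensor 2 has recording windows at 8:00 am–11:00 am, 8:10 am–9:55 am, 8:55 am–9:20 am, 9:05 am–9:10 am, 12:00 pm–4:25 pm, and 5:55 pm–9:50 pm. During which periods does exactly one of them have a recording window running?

8:00 am-8:50 am, 11:00 am-12:00 pm, 2:45 pm-4:25 pm, 5:55 pm-9:50 pm

A, merged: 8:50 am-2:45 pm.
B, merged: 8:00 am-11:00 am, 12:00 pm-4:25 pm, 5:55 pm-9:50 pm.
A \ B = 11:00 am-12:00 pm.
B \ A = 8:00 am-8:50 am, 2:45 pm-4:25 pm, 5:55 pm-9:50 pm.
Union of the two gives the symmetric difference.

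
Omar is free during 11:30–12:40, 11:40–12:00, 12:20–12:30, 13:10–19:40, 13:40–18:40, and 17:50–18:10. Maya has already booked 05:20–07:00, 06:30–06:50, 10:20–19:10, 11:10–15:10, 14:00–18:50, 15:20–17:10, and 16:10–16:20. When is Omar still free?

A, merged: 11:30–12:40, 13:10–19:40.
B, merged: 05:20–07:00, 10:20–19:10.
11:30–12:40: entirely removed.
13:10–19:40 \ B = 19:10–19:40.

19:10–19:40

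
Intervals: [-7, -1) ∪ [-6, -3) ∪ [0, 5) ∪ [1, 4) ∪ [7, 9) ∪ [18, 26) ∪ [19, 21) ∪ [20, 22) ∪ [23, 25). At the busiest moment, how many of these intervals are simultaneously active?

Sweep endpoints in order; track running count of active intervals.
Peak of 3 reached at 20.

3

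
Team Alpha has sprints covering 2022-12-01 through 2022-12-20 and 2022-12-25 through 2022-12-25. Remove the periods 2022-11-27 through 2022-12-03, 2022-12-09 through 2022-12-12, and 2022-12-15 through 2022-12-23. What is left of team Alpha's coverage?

2022-12-01 through 2022-12-20 with B removed leaves 2022-12-04 through 2022-12-08, 2022-12-13 through 2022-12-14.
2022-12-25 through 2022-12-25 is untouched.

2022-12-04 through 2022-12-08, 2022-12-13 through 2022-12-14, 2022-12-25 through 2022-12-25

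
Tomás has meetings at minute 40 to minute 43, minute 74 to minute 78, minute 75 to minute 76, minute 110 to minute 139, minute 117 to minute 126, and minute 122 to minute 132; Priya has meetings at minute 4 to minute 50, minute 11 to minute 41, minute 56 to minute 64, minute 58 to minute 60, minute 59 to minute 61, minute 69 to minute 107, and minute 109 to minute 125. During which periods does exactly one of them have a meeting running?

First set merges to minute 40 to minute 43, minute 74 to minute 78, minute 110 to minute 139.
Second set merges to minute 4 to minute 50, minute 56 to minute 64, minute 69 to minute 107, minute 109 to minute 125.
A \ B = minute 125 to minute 139.
B \ A = minute 4 to minute 40, minute 43 to minute 50, minute 56 to minute 64, minute 69 to minute 74, minute 78 to minute 107, minute 109 to minute 110.
Union of the two gives the symmetric difference.

minute 4 to minute 40, minute 43 to minute 50, minute 56 to minute 64, minute 69 to minute 74, minute 78 to minute 107, minute 109 to minute 110, minute 125 to minute 139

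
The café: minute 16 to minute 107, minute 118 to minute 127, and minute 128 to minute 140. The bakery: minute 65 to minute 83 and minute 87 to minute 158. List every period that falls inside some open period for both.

minute 65 to minute 83, minute 87 to minute 107, minute 118 to minute 127, minute 128 to minute 140

minute 16 to minute 107 meets the second set on minute 65 to minute 83, minute 87 to minute 107.
minute 118 to minute 127 meets the second set on minute 118 to minute 127.
minute 128 to minute 140 meets the second set on minute 128 to minute 140.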